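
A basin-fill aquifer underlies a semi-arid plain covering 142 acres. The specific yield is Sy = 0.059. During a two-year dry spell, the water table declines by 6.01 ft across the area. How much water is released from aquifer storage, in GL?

ΔV ≈ 0.0621 GL

A = 142 acres = 5.747 × 10^5 m²
Δh = 6.01 ft = 1.832 m
ΔV = Sy × A × Δh = 0.059 × 5.747 × 10^5 m² × 1.832 m = 62110 m³
ΔV = 62110 m³ = 0.06211 GL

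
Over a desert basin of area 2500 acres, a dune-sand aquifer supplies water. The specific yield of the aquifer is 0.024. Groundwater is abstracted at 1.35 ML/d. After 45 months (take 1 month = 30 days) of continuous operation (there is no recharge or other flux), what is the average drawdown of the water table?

A = 2500 acres = 1.012 × 10^7 m²
Q = 1.35 ML/d = 1350 m³/d
t = 45 months = 1350 d
ΔV = Q × t = 1350 m³/d × 1350 d = 1.823 × 10^6 m³
Δh = ΔV / (Sy × A) = 1.823 × 10^6 / (0.024 × 1.012 × 10^7) = 7.506 m

Δh ≈ 7.51 m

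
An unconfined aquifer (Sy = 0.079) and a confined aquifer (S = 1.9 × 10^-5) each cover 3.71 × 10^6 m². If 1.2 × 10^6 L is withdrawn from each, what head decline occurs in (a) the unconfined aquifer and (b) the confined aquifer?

Δh_u ≈ 0.00409 m; Δh_c ≈ 17 m

ΔV = 1.2 × 10^6 L = 1200 m³
Unconfined: Δh_u = ΔV/(Sy·A) = 1200/(0.079 × 3.71 × 10^6) = 0.004094 m
Confined: Δh_c = ΔV/(S·A) = 1200/(1.9 × 10^-5 × 3.71 × 10^6) = 17.02 m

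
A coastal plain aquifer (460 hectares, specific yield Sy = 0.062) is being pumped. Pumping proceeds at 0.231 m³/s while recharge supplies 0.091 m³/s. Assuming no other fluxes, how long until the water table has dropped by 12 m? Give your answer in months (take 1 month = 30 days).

A = 460 hectares = 4.6 × 10^6 m²
ΔV = Sy × A × Δh = 0.062 × 4.6 × 10^6 × 12 = 3.422 × 10^6 m³
Net withdrawal = 0.231 − 0.091 = 0.14 m³/s = 12100 m³/d
t = ΔV / Q = 3.422 × 10^6 m³ / 12100 m³/d = 282.9 d
t = 282.9 d ≈ 9.431 months

t ≈ 9.43 months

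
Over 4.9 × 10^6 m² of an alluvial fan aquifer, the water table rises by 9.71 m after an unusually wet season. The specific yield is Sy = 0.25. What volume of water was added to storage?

ΔV ≈ 1.19 × 10^7 m³

ΔV = Sy × A × Δh = 0.25 × 4.9 × 10^6 m² × 9.71 m = 1.189 × 10^7 m³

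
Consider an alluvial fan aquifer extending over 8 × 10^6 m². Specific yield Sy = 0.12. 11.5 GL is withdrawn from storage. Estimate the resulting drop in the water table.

ΔV = 11.5 GL = 1.15 × 10^7 m³
Δh = ΔV / (Sy × A) = 1.15 × 10^7 m³ / (0.12 × 8 × 10^6 m²) = 11.98 m

Δh ≈ 12 m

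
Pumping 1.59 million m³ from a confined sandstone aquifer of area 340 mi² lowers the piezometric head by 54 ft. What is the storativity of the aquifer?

A = 340 mi² = 8.806 × 10^8 m²
Δh = 54 ft = 16.46 m
ΔV = 1.59 million m³ = 1.59 × 10^6 m³
S = ΔV / (A × Δh) = 1.59 × 10^6 m³ / (8.806 × 10^8 m² × 16.46 m) = 1.097 × 10^-4

S ≈ 1.1 × 10^-4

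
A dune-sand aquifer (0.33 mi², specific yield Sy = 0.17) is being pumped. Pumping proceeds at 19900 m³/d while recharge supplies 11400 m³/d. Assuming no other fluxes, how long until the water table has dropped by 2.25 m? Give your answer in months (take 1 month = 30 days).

A = 0.33 mi² = 8.547 × 10^5 m²
ΔV = Sy × A × Δh = 0.17 × 8.547 × 10^5 × 2.25 = 3.269 × 10^5 m³
Net withdrawal = 19900 − 11400 = 8500 m³/d
t = ΔV / Q = 3.269 × 10^5 m³ / 8500 m³/d = 38.46 d
t = 38.46 d ≈ 1.282 months

t ≈ 1.28 months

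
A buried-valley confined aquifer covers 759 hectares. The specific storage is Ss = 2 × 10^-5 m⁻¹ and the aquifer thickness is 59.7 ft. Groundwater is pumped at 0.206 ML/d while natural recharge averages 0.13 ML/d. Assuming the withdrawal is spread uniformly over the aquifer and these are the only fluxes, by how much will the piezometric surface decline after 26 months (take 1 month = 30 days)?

b = 59.7 ft = 18.2 m
S = Ss × b = 2 × 10^-5 m⁻¹ × 18.2 m = 3.639 × 10^-4
A = 759 hectares = 7.59 × 10^6 m²
Net abstraction = 0.206 − 0.13 = 0.076 ML/d
Q_net = 0.076 ML/d = 76 m³/d
t = 26 months = 780 d
ΔV = Q × t = 76 m³/d × 780 d = 59280 m³
Δh = ΔV / (S × A) = 59280 / (3.639 × 10^-4 × 7.59 × 10^6) = 21.46 m

Δh ≈ 21.5 m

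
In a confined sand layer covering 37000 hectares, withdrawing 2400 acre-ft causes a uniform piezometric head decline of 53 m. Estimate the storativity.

A = 37000 hectares = 3.7 × 10^8 m²
ΔV = 2400 acre-ft = 2.96 × 10^6 m³
S = ΔV / (A × Δh) = 2.96 × 10^6 m³ / (3.7 × 10^8 m² × 53 m) = 1.51 × 10^-4

S ≈ 1.5 × 10^-4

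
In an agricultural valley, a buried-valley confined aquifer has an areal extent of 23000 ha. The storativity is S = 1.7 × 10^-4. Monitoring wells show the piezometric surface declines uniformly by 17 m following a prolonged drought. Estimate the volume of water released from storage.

ΔV ≈ 6.65 × 10^5 m³

A = 23000 ha = 2.3 × 10^8 m²
ΔV = S × A × Δh = 1.7 × 10^-4 × 2.3 × 10^8 m² × 17 m = 6.647 × 10^5 m³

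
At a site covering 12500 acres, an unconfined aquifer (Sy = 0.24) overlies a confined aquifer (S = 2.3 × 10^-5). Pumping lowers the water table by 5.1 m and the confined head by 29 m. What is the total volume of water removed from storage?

ΔV ≈ 6.2 × 10^7 m³

A = 12500 acres = 5.059 × 10^7 m²
Unconfined: ΔV_u = Sy × A × Δh_u = 0.24 × 5.059 × 10^7 × 5.1 = 6.192 × 10^7 m³
Confined: ΔV_c = S × A × Δh_c = 2.3 × 10^-5 × 5.059 × 10^7 × 29 = 33740 m³
Total ΔV = 6.192 × 10^7 + 33740 = 6.195 × 10^7 m³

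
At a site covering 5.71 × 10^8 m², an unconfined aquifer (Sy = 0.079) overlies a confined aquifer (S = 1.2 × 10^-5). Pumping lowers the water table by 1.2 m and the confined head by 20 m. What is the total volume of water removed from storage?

Unconfined: ΔV_u = Sy × A × Δh_u = 0.079 × 5.71 × 10^8 × 1.2 = 5.413 × 10^7 m³
Confined: ΔV_c = S × A × Δh_c = 1.2 × 10^-5 × 5.71 × 10^8 × 20 = 1.37 × 10^5 m³
Total ΔV = 5.413 × 10^7 + 1.37 × 10^5 = 5.427 × 10^7 m³

ΔV ≈ 5.43 × 10^7 m³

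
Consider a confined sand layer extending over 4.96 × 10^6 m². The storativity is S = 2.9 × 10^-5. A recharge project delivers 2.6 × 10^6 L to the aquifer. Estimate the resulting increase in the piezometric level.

Δh ≈ 18.1 m

ΔV = 2.6 × 10^6 L = 2600 m³
Δh = ΔV / (S × A) = 2600 m³ / (2.9 × 10^-5 × 4.96 × 10^6 m²) = 18.08 m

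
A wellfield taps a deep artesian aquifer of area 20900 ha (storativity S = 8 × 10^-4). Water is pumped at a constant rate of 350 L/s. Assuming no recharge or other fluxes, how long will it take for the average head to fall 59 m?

A = 20900 ha = 2.09 × 10^8 m²
ΔV = S × A × Δh = 8 × 10^-4 × 2.09 × 10^8 × 59 = 9.865 × 10^6 m³
Q = 350 L/s = 30240 m³/d
t = ΔV / Q = 9.865 × 10^6 m³ / 30240 m³/d = 326.2 d

t ≈ 326 days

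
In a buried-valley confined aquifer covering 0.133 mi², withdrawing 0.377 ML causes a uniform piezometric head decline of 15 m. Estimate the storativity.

S ≈ 7.3 × 10^-5

A = 0.133 mi² = 3.445 × 10^5 m²
ΔV = 0.377 ML = 377 m³
S = ΔV / (A × Δh) = 377 m³ / (3.445 × 10^5 m² × 15 m) = 7.296 × 10^-5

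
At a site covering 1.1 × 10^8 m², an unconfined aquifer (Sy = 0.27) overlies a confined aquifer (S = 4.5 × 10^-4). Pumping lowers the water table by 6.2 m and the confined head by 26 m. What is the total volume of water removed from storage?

ΔV ≈ 1.85 × 10^8 m³

Unconfined: ΔV_u = Sy × A × Δh_u = 0.27 × 1.1 × 10^8 × 6.2 = 1.841 × 10^8 m³
Confined: ΔV_c = S × A × Δh_c = 4.5 × 10^-4 × 1.1 × 10^8 × 26 = 1.287 × 10^6 m³
Total ΔV = 1.841 × 10^8 + 1.287 × 10^6 = 1.854 × 10^8 m³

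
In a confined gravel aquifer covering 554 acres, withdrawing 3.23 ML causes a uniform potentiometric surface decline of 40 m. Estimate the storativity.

S ≈ 3.6 × 10^-5

A = 554 acres = 2.242 × 10^6 m²
ΔV = 3.23 ML = 3230 m³
S = ΔV / (A × Δh) = 3230 m³ / (2.242 × 10^6 m² × 40 m) = 3.602 × 10^-5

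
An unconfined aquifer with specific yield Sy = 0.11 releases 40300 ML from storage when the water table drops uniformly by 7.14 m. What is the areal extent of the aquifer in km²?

A ≈ 51.3 km²

ΔV = 40300 ML = 4.03 × 10^7 m³
A = ΔV / (Sy × Δh) = 4.03 × 10^7 / (0.11 × 7.14) = 5.131 × 10^7 m²
A = 5.131 × 10^7 m² = 51.31 km²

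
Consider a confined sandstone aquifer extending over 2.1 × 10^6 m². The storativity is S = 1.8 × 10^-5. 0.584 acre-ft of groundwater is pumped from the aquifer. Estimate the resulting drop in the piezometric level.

ΔV = 0.584 acre-ft = 720.4 m³
Δh = ΔV / (S × A) = 720.4 m³ / (1.8 × 10^-5 × 2.1 × 10^6 m²) = 19.06 m

Δh ≈ 19.1 m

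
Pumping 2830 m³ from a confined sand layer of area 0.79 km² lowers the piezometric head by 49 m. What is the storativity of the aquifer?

S ≈ 7.3 × 10^-5

A = 0.79 km² = 7.9 × 10^5 m²
S = ΔV / (A × Δh) = 2830 m³ / (7.9 × 10^5 m² × 49 m) = 7.311 × 10^-5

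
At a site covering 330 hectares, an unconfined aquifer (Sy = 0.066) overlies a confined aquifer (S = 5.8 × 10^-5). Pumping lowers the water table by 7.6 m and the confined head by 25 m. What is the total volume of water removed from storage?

A = 330 hectares = 3.3 × 10^6 m²
Unconfined: ΔV_u = Sy × A × Δh_u = 0.066 × 3.3 × 10^6 × 7.6 = 1.655 × 10^6 m³
Confined: ΔV_c = S × A × Δh_c = 5.8 × 10^-5 × 3.3 × 10^6 × 25 = 4785 m³
Total ΔV = 1.655 × 10^6 + 4785 = 1.66 × 10^6 m³

ΔV ≈ 1.66 × 10^6 m³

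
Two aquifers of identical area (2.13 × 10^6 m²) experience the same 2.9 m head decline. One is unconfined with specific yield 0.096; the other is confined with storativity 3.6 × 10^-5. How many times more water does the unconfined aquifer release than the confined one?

ΔV_u / ΔV_c ≈ 2670

Unconfined: ΔV_u = Sy × A × Δh = 0.096 × 2.13 × 10^6 × 2.9 = 5.93 × 10^5 m³
Confined: ΔV_c = S × A × Δh = 3.6 × 10^-5 × 2.13 × 10^6 × 2.9 = 222.4 m³
Ratio = ΔV_u / ΔV_c = Sy / S = 0.096 / 3.6 × 10^-5 = 2667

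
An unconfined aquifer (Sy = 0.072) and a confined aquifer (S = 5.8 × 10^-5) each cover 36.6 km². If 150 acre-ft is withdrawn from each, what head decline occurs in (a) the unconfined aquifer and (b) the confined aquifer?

A = 36.6 km² = 3.66 × 10^7 m²
ΔV = 150 acre-ft = 1.85 × 10^5 m³
Unconfined: Δh_u = ΔV/(Sy·A) = 1.85 × 10^5/(0.072 × 3.66 × 10^7) = 0.07021 m
Confined: Δh_c = ΔV/(S·A) = 1.85 × 10^5/(5.8 × 10^-5 × 3.66 × 10^7) = 87.16 m

Δh_u ≈ 0.0702 m; Δh_c ≈ 87.2 m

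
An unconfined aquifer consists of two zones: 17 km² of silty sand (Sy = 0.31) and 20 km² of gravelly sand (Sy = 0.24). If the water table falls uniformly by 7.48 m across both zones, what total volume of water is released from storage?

A₁ = 17 km² = 1.7 × 10^7 m²; A₂ = 20 km² = 2 × 10^7 m²
ΔV₁ = 0.31 × 1.7 × 10^7 × 7.48 = 3.942 × 10^7 m³
ΔV₂ = 0.24 × 2 × 10^7 × 7.48 = 3.59 × 10^7 m³
ΔV = ΔV₁ + ΔV₂ = 7.532 × 10^7 m³

ΔV ≈ 7.53 × 10^7 m³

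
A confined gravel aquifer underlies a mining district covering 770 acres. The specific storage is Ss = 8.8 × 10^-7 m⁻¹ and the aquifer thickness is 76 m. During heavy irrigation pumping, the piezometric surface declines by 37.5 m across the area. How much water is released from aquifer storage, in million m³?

ΔV ≈ 0.00782 million m³

S = Ss × b = 8.8 × 10^-7 m⁻¹ × 76 m = 6.688 × 10^-5
A = 770 acres = 3.116 × 10^6 m²
ΔV = S × A × Δh = 6.688 × 10^-5 × 3.116 × 10^6 m² × 37.5 m = 7815 m³
ΔV = 7815 m³ = 0.007815 million m³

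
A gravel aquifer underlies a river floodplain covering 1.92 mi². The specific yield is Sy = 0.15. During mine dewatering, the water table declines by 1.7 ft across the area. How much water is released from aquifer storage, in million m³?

A = 1.92 mi² = 4.973 × 10^6 m²
Δh = 1.7 ft = 0.5182 m
ΔV = Sy × A × Δh = 0.15 × 4.973 × 10^6 m² × 0.5182 m = 3.865 × 10^5 m³
ΔV = 3.865 × 10^5 m³ = 0.3865 million m³

ΔV ≈ 0.387 million m³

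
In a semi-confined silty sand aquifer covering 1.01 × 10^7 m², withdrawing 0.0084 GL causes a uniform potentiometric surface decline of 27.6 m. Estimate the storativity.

S ≈ 3 × 10^-5

ΔV = 0.0084 GL = 8400 m³
S = ΔV / (A × Δh) = 8400 m³ / (1.01 × 10^7 m² × 27.6 m) = 3.013 × 10^-5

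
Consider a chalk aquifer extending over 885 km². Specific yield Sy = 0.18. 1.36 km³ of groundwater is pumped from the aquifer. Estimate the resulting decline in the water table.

Δh ≈ 8.54 m

A = 885 km² = 8.85 × 10^8 m²
ΔV = 1.36 km³ = 1.36 × 10^9 m³
Δh = ΔV / (Sy × A) = 1.36 × 10^9 m³ / (0.18 × 8.85 × 10^8 m²) = 8.537 m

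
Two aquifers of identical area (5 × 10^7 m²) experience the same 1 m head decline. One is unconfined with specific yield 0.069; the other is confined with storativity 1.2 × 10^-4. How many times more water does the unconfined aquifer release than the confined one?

ΔV_u / ΔV_c ≈ 575

Unconfined: ΔV_u = Sy × A × Δh = 0.069 × 5 × 10^7 × 1 = 3.45 × 10^6 m³
Confined: ΔV_c = S × A × Δh = 1.2 × 10^-4 × 5 × 10^7 × 1 = 6000 m³
Ratio = ΔV_u / ΔV_c = Sy / S = 0.069 / 1.2 × 10^-4 = 575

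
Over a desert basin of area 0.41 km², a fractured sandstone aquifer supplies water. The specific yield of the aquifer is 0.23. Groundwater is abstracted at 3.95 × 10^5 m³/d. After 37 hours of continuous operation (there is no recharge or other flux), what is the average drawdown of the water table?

A = 0.41 km² = 4.1 × 10^5 m²
t = 37 hours = 1.542 d
ΔV = Q × t = 3.95 × 10^5 m³/d × 1.542 d = 6.09 × 10^5 m³
Δh = ΔV / (Sy × A) = 6.09 × 10^5 / (0.23 × 4.1 × 10^5) = 6.458 m

Δh ≈ 6.46 m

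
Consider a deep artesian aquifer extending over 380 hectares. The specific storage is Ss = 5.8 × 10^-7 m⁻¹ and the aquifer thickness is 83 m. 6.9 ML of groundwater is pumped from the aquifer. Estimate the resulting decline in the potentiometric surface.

Δh ≈ 37.7 m

S = Ss × b = 5.8 × 10^-7 m⁻¹ × 83 m = 4.814 × 10^-5
A = 380 hectares = 3.8 × 10^6 m²
ΔV = 6.9 ML = 6900 m³
Δh = ΔV / (S × A) = 6900 m³ / (4.814 × 10^-5 × 3.8 × 10^6 m²) = 37.72 m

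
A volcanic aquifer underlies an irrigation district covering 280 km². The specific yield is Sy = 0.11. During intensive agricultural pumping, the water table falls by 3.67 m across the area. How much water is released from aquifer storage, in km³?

ΔV ≈ 0.113 km³

A = 280 km² = 2.8 × 10^8 m²
ΔV = Sy × A × Δh = 0.11 × 2.8 × 10^8 m² × 3.67 m = 1.13 × 10^8 m³
ΔV = 1.13 × 10^8 m³ = 0.113 km³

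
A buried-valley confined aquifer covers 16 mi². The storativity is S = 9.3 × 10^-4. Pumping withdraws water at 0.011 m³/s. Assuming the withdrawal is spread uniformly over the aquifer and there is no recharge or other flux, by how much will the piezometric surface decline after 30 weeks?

A = 16 mi² = 4.144 × 10^7 m²
Q = 0.011 m³/s = 950.4 m³/d
t = 30 weeks = 210 d
ΔV = Q × t = 950.4 m³/d × 210 d = 1.996 × 10^5 m³
Δh = ΔV / (S × A) = 1.996 × 10^5 / (9.3 × 10^-4 × 4.144 × 10^7) = 5.179 m

Δh ≈ 5.18 m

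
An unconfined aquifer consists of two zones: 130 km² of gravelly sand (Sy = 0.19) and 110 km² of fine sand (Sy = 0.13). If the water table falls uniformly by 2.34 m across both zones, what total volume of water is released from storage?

A₁ = 130 km² = 1.3 × 10^8 m²; A₂ = 110 km² = 1.1 × 10^8 m²
ΔV₁ = 0.19 × 1.3 × 10^8 × 2.34 = 5.78 × 10^7 m³
ΔV₂ = 0.13 × 1.1 × 10^8 × 2.34 = 3.346 × 10^7 m³
ΔV = ΔV₁ + ΔV₂ = 9.126 × 10^7 m³

ΔV ≈ 9.13 × 10^7 m³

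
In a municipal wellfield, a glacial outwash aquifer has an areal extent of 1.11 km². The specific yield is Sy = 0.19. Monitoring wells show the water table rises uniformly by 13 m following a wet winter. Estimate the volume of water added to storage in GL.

A = 1.11 km² = 1.11 × 10^6 m²
ΔV = Sy × A × Δh = 0.19 × 1.11 × 10^6 m² × 13 m = 2.742 × 10^6 m³
ΔV = 2.742 × 10^6 m³ = 2.742 GL

ΔV ≈ 2.74 GL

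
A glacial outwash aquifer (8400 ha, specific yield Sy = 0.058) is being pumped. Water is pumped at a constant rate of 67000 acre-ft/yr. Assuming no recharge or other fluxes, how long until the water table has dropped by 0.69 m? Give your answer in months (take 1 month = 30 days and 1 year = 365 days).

t ≈ 0.495 months

A = 8400 ha = 8.4 × 10^7 m²
ΔV = Sy × A × Δh = 0.058 × 8.4 × 10^7 × 0.69 = 3.362 × 10^6 m³
Q = 67000 acre-ft/yr = 2.264 × 10^5 m³/d
t = ΔV / Q = 3.362 × 10^6 m³ / 2.264 × 10^5 m³/d = 14.85 d
t = 14.85 d ≈ 0.4949 months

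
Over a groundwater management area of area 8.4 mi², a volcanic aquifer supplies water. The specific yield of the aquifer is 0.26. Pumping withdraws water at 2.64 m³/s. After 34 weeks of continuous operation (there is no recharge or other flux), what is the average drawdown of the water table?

Δh ≈ 9.6 m

A = 8.4 mi² = 2.176 × 10^7 m²
Q = 2.64 m³/s = 2.281 × 10^5 m³/d
t = 34 weeks = 238 d
ΔV = Q × t = 2.281 × 10^5 m³/d × 238 d = 5.429 × 10^7 m³
Δh = ΔV / (Sy × A) = 5.429 × 10^7 / (0.26 × 2.176 × 10^7) = 9.597 m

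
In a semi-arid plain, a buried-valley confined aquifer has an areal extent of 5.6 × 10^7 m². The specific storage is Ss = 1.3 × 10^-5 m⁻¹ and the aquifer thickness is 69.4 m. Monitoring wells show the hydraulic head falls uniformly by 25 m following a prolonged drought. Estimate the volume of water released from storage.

ΔV ≈ 1.26 × 10^6 m³

S = Ss × b = 1.3 × 10^-5 m⁻¹ × 69.4 m = 9.022 × 10^-4
ΔV = S × A × Δh = 9.022 × 10^-4 × 5.6 × 10^7 m² × 25 m = 1.263 × 10^6 m³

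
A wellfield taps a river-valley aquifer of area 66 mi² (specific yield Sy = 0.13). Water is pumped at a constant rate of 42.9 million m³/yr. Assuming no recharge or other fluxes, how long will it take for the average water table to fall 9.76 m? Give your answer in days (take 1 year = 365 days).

t ≈ 1850 days

A = 66 mi² = 1.709 × 10^8 m²
ΔV = Sy × A × Δh = 0.13 × 1.709 × 10^8 × 9.76 = 2.169 × 10^8 m³
Q = 42.9 million m³/yr = 1.175 × 10^5 m³/d
t = ΔV / Q = 2.169 × 10^8 m³ / 1.175 × 10^5 m³/d = 1845 d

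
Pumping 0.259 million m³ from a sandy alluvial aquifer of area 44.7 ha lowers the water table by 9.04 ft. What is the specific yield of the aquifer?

Sy ≈ 0.21

A = 44.7 ha = 4.47 × 10^5 m²
Δh = 9.04 ft = 2.755 m
ΔV = 0.259 million m³ = 2.59 × 10^5 m³
Sy = ΔV / (A × Δh) = 2.59 × 10^5 m³ / (4.47 × 10^5 m² × 2.755 m) = 0.2103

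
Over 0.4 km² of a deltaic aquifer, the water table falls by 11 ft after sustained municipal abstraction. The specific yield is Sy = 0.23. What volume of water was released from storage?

ΔV ≈ 3.08 × 10^5 m³

A = 0.4 km² = 4 × 10^5 m²
Δh = 11 ft = 3.353 m
ΔV = Sy × A × Δh = 0.23 × 4 × 10^5 m² × 3.353 m = 3.085 × 10^5 m³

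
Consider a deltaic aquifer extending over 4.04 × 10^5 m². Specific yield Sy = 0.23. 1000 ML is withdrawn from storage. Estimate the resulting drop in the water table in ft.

ΔV = 1000 ML = 1 × 10^6 m³
Δh = ΔV / (Sy × A) = 1 × 10^6 m³ / (0.23 × 4.04 × 10^5 m²) = 10.76 m
Δh = 10.76 m = 35.31 ft

Δh ≈ 35.3 ft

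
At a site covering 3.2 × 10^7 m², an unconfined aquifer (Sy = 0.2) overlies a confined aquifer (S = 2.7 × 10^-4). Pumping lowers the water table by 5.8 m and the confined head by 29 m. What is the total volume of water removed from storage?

ΔV ≈ 3.74 × 10^7 m³

Unconfined: ΔV_u = Sy × A × Δh_u = 0.2 × 3.2 × 10^7 × 5.8 = 3.712 × 10^7 m³
Confined: ΔV_c = S × A × Δh_c = 2.7 × 10^-4 × 3.2 × 10^7 × 29 = 2.506 × 10^5 m³
Total ΔV = 3.712 × 10^7 + 2.506 × 10^5 = 3.737 × 10^7 m³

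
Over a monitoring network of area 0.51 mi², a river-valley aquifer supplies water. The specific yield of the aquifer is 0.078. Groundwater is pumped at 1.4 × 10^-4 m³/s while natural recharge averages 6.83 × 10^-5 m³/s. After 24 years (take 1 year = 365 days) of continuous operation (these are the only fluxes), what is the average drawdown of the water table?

Δh ≈ 0.527 m

A = 0.51 mi² = 1.321 × 10^6 m²
Net abstraction = 1.4 × 10^-4 − 6.83 × 10^-5 = 7.17 × 10^-5 m³/s
Q_net = 7.17 × 10^-5 m³/s = 6.195 m³/d
t = 24 years = 8760 d
ΔV = Q × t = 6.195 m³/d × 8760 d = 54270 m³
Δh = ΔV / (Sy × A) = 54270 / (0.078 × 1.321 × 10^6) = 0.5267 m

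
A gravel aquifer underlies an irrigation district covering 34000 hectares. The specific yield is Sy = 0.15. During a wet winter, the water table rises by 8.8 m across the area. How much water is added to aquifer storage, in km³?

A = 34000 hectares = 3.4 × 10^8 m²
ΔV = Sy × A × Δh = 0.15 × 3.4 × 10^8 m² × 8.8 m = 4.488 × 10^8 m³
ΔV = 4.488 × 10^8 m³ = 0.4488 km³

ΔV ≈ 0.449 km³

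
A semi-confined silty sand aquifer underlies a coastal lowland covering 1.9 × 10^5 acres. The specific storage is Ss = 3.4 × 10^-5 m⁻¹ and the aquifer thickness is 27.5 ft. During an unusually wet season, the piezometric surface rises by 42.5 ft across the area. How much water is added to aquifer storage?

b = 27.5 ft = 8.382 m
S = Ss × b = 3.4 × 10^-5 m⁻¹ × 8.382 m = 2.85 × 10^-4
A = 1.9 × 10^5 acres = 7.689 × 10^8 m²
Δh = 42.5 ft = 12.95 m
ΔV = S × A × Δh = 2.85 × 10^-4 × 7.689 × 10^8 m² × 12.95 m = 2.839 × 10^6 m³

ΔV ≈ 2.84 × 10^6 m³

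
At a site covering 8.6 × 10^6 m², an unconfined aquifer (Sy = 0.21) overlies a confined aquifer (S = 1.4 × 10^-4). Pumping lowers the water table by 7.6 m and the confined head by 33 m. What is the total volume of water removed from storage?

Unconfined: ΔV_u = Sy × A × Δh_u = 0.21 × 8.6 × 10^6 × 7.6 = 1.373 × 10^7 m³
Confined: ΔV_c = S × A × Δh_c = 1.4 × 10^-4 × 8.6 × 10^6 × 33 = 39730 m³
Total ΔV = 1.373 × 10^7 + 39730 = 1.377 × 10^7 m³

ΔV ≈ 1.38 × 10^7 m³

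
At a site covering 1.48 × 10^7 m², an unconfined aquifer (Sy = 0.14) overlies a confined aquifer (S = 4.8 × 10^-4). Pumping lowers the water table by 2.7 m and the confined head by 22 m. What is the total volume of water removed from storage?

ΔV ≈ 5.75 × 10^6 m³

Unconfined: ΔV_u = Sy × A × Δh_u = 0.14 × 1.48 × 10^7 × 2.7 = 5.594 × 10^6 m³
Confined: ΔV_c = S × A × Δh_c = 4.8 × 10^-4 × 1.48 × 10^7 × 22 = 1.563 × 10^5 m³
Total ΔV = 5.594 × 10^6 + 1.563 × 10^5 = 5.751 × 10^6 m³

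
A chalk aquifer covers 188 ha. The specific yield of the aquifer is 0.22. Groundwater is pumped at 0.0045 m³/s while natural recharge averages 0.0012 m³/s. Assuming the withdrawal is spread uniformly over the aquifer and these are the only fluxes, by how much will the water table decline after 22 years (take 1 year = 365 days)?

A = 188 ha = 1.88 × 10^6 m²
Net abstraction = 0.0045 − 0.0012 = 0.0033 m³/s
Q_net = 0.0033 m³/s = 285.1 m³/d
t = 22 years = 8030 d
ΔV = Q × t = 285.1 m³/d × 8030 d = 2.29 × 10^6 m³
Δh = ΔV / (Sy × A) = 2.29 × 10^6 / (0.22 × 1.88 × 10^6) = 5.536 m

Δh ≈ 5.54 m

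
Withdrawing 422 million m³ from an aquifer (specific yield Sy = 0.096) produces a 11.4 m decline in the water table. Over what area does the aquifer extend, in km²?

A ≈ 386 km²

ΔV = 422 million m³ = 4.22 × 10^8 m³
A = ΔV / (Sy × Δh) = 4.22 × 10^8 / (0.096 × 11.4) = 3.856 × 10^8 m²
A = 3.856 × 10^8 m² = 385.6 km²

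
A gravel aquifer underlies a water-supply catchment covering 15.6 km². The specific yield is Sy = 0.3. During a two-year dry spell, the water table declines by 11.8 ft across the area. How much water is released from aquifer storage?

A = 15.6 km² = 1.56 × 10^7 m²
Δh = 11.8 ft = 3.597 m
ΔV = Sy × A × Δh = 0.3 × 1.56 × 10^7 m² × 3.597 m = 1.683 × 10^7 m³

ΔV ≈ 1.68 × 10^7 m³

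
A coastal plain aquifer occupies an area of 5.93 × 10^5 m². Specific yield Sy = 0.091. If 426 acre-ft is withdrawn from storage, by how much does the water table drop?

Δh ≈ 9.74 m

ΔV = 426 acre-ft = 5.255 × 10^5 m³
Δh = ΔV / (Sy × A) = 5.255 × 10^5 m³ / (0.091 × 5.93 × 10^5 m²) = 9.737 m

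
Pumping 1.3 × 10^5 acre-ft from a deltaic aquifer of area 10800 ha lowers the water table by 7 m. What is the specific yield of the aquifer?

Sy ≈ 0.21

A = 10800 ha = 1.08 × 10^8 m²
ΔV = 1.3 × 10^5 acre-ft = 1.604 × 10^8 m³
Sy = ΔV / (A × Δh) = 1.604 × 10^8 m³ / (1.08 × 10^8 m² × 7 m) = 0.2121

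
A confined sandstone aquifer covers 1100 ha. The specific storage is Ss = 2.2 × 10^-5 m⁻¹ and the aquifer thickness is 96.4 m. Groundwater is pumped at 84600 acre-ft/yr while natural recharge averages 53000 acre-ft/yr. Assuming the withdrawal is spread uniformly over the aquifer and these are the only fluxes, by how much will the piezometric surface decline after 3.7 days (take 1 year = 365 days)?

S = Ss × b = 2.2 × 10^-5 m⁻¹ × 96.4 m = 2.121 × 10^-3
A = 1100 ha = 1.1 × 10^7 m²
Net abstraction = 84600 − 53000 = 31600 acre-ft/yr
Q_net = 31600 acre-ft/yr = 1.068 × 10^5 m³/d
ΔV = Q × t = 1.068 × 10^5 m³/d × 3.7 d = 3.951 × 10^5 m³
Δh = ΔV / (S × A) = 3.951 × 10^5 / (0.002121 × 1.1 × 10^7) = 16.94 m

Δh ≈ 16.9 m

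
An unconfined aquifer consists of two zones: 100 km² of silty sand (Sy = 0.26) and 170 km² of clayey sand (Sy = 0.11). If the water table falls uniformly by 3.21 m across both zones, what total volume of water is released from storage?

ΔV ≈ 1.43 × 10^8 m³

A₁ = 100 km² = 1 × 10^8 m²; A₂ = 170 km² = 1.7 × 10^8 m²
ΔV₁ = 0.26 × 1 × 10^8 × 3.21 = 8.346 × 10^7 m³
ΔV₂ = 0.11 × 1.7 × 10^8 × 3.21 = 6.003 × 10^7 m³
ΔV = ΔV₁ + ΔV₂ = 1.435 × 10^8 m³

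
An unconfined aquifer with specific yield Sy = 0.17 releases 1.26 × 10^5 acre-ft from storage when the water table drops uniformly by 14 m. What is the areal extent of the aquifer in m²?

A ≈ 6.53 × 10^7 m²

ΔV = 1.26 × 10^5 acre-ft = 1.554 × 10^8 m³
A = ΔV / (Sy × Δh) = 1.554 × 10^8 / (0.17 × 14) = 6.53 × 10^7 m²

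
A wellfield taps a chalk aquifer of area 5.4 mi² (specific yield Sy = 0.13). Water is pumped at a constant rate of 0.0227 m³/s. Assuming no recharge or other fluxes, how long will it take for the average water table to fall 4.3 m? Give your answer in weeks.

A = 5.4 mi² = 1.399 × 10^7 m²
ΔV = Sy × A × Δh = 0.13 × 1.399 × 10^7 × 4.3 = 7.818 × 10^6 m³
Q = 0.0227 m³/s = 1961 m³/d
t = ΔV / Q = 7.818 × 10^6 m³ / 1961 m³/d = 3986 d
t = 3986 d ≈ 569.5 weeks

t ≈ 569 weeks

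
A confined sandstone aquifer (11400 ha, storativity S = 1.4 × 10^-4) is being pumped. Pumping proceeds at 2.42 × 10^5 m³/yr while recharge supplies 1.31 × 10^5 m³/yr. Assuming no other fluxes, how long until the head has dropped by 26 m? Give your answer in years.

t ≈ 3.74 years

A = 11400 ha = 1.14 × 10^8 m²
ΔV = S × A × Δh = 1.4 × 10^-4 × 1.14 × 10^8 × 26 = 4.15 × 10^5 m³
Net withdrawal = 2.42 × 10^5 − 1.31 × 10^5 = 1.11 × 10^5 m³/yr = 304.1 m³/d
t = ΔV / Q = 4.15 × 10^5 m³ / 304.1 m³/d = 1365 d
t = 1365 d ≈ 3.738 years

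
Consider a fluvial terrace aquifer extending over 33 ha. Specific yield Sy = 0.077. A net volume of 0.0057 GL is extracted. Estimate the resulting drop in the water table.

A = 33 ha = 3.3 × 10^5 m²
ΔV = 0.0057 GL = 5700 m³
Δh = ΔV / (Sy × A) = 5700 m³ / (0.077 × 3.3 × 10^5 m²) = 0.2243 m

Δh ≈ 0.224 m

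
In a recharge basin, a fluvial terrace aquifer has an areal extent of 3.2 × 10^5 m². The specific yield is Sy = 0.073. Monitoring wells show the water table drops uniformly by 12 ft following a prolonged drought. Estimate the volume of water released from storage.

Δh = 12 ft = 3.658 m
ΔV = Sy × A × Δh = 0.073 × 3.2 × 10^5 m² × 3.658 m = 85440 m³

ΔV ≈ 85400 m³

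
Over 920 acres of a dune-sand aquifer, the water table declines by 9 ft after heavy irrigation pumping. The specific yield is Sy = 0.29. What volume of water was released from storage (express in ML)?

A = 920 acres = 3.723 × 10^6 m²
Δh = 9 ft = 2.743 m
ΔV = Sy × A × Δh = 0.29 × 3.723 × 10^6 m² × 2.743 m = 2.962 × 10^6 m³
ΔV = 2.962 × 10^6 m³ = 2962 ML

ΔV ≈ 2960 ML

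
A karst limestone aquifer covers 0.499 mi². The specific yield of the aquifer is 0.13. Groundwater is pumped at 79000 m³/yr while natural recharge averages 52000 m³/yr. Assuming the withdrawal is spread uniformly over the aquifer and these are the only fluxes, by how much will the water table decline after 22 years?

Δh ≈ 3.54 m

A = 0.499 mi² = 1.292 × 10^6 m²
Net abstraction = 79000 − 52000 = 27000 m³/yr
Q_net = 27000 m³/yr = 73.97 m³/d
t = 22 years = 8030 d
ΔV = Q × t = 73.97 m³/d × 8030 d = 5.94 × 10^5 m³
Δh = ΔV / (Sy × A) = 5.94 × 10^5 / (0.13 × 1.292 × 10^6) = 3.535 m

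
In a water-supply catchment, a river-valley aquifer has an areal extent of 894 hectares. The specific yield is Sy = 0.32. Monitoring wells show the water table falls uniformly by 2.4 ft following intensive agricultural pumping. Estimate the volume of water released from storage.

ΔV ≈ 2.09 × 10^6 m³

A = 894 hectares = 8.94 × 10^6 m²
Δh = 2.4 ft = 0.7315 m
ΔV = Sy × A × Δh = 0.32 × 8.94 × 10^6 m² × 0.7315 m = 2.093 × 10^6 m³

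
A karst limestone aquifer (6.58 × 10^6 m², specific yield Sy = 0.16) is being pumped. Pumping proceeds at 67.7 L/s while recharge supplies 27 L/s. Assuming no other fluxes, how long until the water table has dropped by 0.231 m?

t ≈ 69.2 days

ΔV = Sy × A × Δh = 0.16 × 6.58 × 10^6 × 0.231 = 2.432 × 10^5 m³
Net withdrawal = 67.7 − 27 = 40.7 L/s = 3516 m³/d
t = ΔV / Q = 2.432 × 10^5 m³ / 3516 m³/d = 69.16 d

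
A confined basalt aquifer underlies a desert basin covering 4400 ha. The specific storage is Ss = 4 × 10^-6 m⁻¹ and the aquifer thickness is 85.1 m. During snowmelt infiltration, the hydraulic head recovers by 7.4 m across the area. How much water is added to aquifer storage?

ΔV ≈ 1.11 × 10^5 m³

S = Ss × b = 4 × 10^-6 m⁻¹ × 85.1 m = 3.404 × 10^-4
A = 4400 ha = 4.4 × 10^7 m²
ΔV = S × A × Δh = 3.404 × 10^-4 × 4.4 × 10^7 m² × 7.4 m = 1.108 × 10^5 m³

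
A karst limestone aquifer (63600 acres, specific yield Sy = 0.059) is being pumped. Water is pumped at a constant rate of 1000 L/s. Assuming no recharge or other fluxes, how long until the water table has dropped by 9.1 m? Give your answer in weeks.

t ≈ 228 weeks

A = 63600 acres = 2.574 × 10^8 m²
ΔV = Sy × A × Δh = 0.059 × 2.574 × 10^8 × 9.1 = 1.382 × 10^8 m³
Q = 1000 L/s = 86400 m³/d
t = ΔV / Q = 1.382 × 10^8 m³ / 86400 m³/d = 1599 d
t = 1599 d ≈ 228.5 weeks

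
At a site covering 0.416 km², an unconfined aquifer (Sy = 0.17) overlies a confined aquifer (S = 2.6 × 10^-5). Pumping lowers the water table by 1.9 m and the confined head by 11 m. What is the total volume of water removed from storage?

ΔV ≈ 1.34 × 10^5 m³

A = 0.416 km² = 4.16 × 10^5 m²
Unconfined: ΔV_u = Sy × A × Δh_u = 0.17 × 4.16 × 10^5 × 1.9 = 1.344 × 10^5 m³
Confined: ΔV_c = S × A × Δh_c = 2.6 × 10^-5 × 4.16 × 10^5 × 11 = 119 m³
Total ΔV = 1.344 × 10^5 + 119 = 1.345 × 10^5 m³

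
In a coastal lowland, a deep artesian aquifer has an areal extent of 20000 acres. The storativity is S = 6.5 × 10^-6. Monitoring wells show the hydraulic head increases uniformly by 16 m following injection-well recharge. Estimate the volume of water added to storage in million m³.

A = 20000 acres = 8.094 × 10^7 m²
ΔV = S × A × Δh = 6.5 × 10^-6 × 8.094 × 10^7 m² × 16 m = 8417 m³
ΔV = 8417 m³ = 0.008417 million m³

ΔV ≈ 0.00842 million m³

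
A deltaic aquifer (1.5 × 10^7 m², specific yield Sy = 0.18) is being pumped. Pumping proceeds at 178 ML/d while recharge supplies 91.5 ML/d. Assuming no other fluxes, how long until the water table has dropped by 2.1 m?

ΔV = Sy × A × Δh = 0.18 × 1.5 × 10^7 × 2.1 = 5.67 × 10^6 m³
Net withdrawal = 178 − 91.5 = 86.5 ML/d = 86500 m³/d
t = ΔV / Q = 5.67 × 10^6 m³ / 86500 m³/d = 65.55 d

t ≈ 65.5 days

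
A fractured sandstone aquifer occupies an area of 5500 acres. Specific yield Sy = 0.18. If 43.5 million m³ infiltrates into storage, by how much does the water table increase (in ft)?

A = 5500 acres = 2.226 × 10^7 m²
ΔV = 43.5 million m³ = 4.35 × 10^7 m³
Δh = ΔV / (Sy × A) = 4.35 × 10^7 m³ / (0.18 × 2.226 × 10^7 m²) = 10.86 m
Δh = 10.86 m = 35.62 ft

Δh ≈ 35.6 ft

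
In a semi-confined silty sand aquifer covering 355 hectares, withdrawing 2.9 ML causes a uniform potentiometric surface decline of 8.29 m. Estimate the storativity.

A = 355 hectares = 3.55 × 10^6 m²
ΔV = 2.9 ML = 2900 m³
S = ΔV / (A × Δh) = 2900 m³ / (3.55 × 10^6 m² × 8.29 m) = 9.854 × 10^-5

S ≈ 9.9 × 10^-5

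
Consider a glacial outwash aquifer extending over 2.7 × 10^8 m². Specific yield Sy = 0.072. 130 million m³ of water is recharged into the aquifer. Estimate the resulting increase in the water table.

Δh ≈ 6.69 m

ΔV = 130 million m³ = 1.3 × 10^8 m³
Δh = ΔV / (Sy × A) = 1.3 × 10^8 m³ / (0.072 × 2.7 × 10^8 m²) = 6.687 m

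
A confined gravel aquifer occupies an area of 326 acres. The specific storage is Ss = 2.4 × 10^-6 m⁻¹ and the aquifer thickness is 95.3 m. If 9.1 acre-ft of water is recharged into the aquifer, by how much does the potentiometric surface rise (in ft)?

Δh ≈ 122 ft

S = Ss × b = 2.4 × 10^-6 m⁻¹ × 95.3 m = 2.287 × 10^-4
A = 326 acres = 1.319 × 10^6 m²
ΔV = 9.1 acre-ft = 11220 m³
Δh = ΔV / (S × A) = 11220 m³ / (2.287 × 10^-4 × 1.319 × 10^6 m²) = 37.2 m
Δh = 37.2 m = 122 ft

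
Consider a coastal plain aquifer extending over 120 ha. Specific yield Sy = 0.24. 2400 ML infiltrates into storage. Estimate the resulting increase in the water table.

A = 120 ha = 1.2 × 10^6 m²
ΔV = 2400 ML = 2.4 × 10^6 m³
Δh = ΔV / (Sy × A) = 2.4 × 10^6 m³ / (0.24 × 1.2 × 10^6 m²) = 8.333 m

Δh ≈ 8.33 m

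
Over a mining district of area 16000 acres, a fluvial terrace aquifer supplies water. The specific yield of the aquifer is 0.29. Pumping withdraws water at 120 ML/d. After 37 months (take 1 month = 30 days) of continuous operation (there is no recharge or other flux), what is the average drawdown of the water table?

Δh ≈ 7.09 m

A = 16000 acres = 6.475 × 10^7 m²
Q = 120 ML/d = 1.2 × 10^5 m³/d
t = 37 months = 1110 d
ΔV = Q × t = 1.2 × 10^5 m³/d × 1110 d = 1.332 × 10^8 m³
Δh = ΔV / (Sy × A) = 1.332 × 10^8 / (0.29 × 6.475 × 10^7) = 7.094 m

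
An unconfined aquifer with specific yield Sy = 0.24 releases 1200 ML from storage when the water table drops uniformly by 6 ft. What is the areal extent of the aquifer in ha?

A ≈ 273 ha

Δh = 6 ft = 1.829 m
ΔV = 1200 ML = 1.2 × 10^6 m³
A = ΔV / (Sy × Δh) = 1.2 × 10^6 / (0.24 × 1.829) = 2.734 × 10^6 m²
A = 2.734 × 10^6 m² = 273.4 ha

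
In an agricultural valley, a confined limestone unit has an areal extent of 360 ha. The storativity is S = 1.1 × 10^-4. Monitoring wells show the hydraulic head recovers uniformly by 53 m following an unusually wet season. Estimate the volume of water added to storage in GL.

A = 360 ha = 3.6 × 10^6 m²
ΔV = S × A × Δh = 1.1 × 10^-4 × 3.6 × 10^6 m² × 53 m = 20990 m³
ΔV = 20990 m³ = 0.02099 GL

ΔV ≈ 0.021 GL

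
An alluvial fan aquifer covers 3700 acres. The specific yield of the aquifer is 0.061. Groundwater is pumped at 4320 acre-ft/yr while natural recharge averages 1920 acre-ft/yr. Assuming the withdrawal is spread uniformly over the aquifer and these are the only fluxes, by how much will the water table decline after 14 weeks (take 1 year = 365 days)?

Δh ≈ 0.87 m

A = 3700 acres = 1.497 × 10^7 m²
Net abstraction = 4320 − 1920 = 2400 acre-ft/yr
Q_net = 2400 acre-ft/yr = 8111 m³/d
t = 14 weeks = 98 d
ΔV = Q × t = 8111 m³/d × 98 d = 7.948 × 10^5 m³
Δh = ΔV / (Sy × A) = 7.948 × 10^5 / (0.061 × 1.497 × 10^7) = 0.8702 m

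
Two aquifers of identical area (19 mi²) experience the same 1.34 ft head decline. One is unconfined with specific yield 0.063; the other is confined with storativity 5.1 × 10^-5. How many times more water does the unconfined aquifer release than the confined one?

ΔV_u / ΔV_c ≈ 1240

A = 19 mi² = 4.921 × 10^7 m²
Δh = 1.34 ft = 0.4084 m
Unconfined: ΔV_u = Sy × A × Δh = 0.063 × 4.921 × 10^7 × 0.4084 = 1.266 × 10^6 m³
Confined: ΔV_c = S × A × Δh = 5.1 × 10^-5 × 4.921 × 10^7 × 0.4084 = 1025 m³
Ratio = ΔV_u / ΔV_c = Sy / S = 0.063 / 5.1 × 10^-5 = 1235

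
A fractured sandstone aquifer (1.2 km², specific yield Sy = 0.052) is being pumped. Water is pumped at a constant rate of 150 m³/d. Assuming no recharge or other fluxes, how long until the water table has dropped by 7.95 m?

t ≈ 3310 days

A = 1.2 km² = 1.2 × 10^6 m²
ΔV = Sy × A × Δh = 0.052 × 1.2 × 10^6 × 7.95 = 4.961 × 10^5 m³
t = ΔV / Q = 4.961 × 10^5 m³ / 150 m³/d = 3307 d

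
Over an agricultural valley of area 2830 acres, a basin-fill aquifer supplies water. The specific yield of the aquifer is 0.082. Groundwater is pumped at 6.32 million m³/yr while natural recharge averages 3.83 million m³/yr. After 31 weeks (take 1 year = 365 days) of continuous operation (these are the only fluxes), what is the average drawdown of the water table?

A = 2830 acres = 1.145 × 10^7 m²
Net abstraction = 6.32 − 3.83 = 2.49 million m³/yr
Q_net = 2.49 million m³/yr = 6822 m³/d
t = 31 weeks = 217 d
ΔV = Q × t = 6822 m³/d × 217 d = 1.48 × 10^6 m³
Δh = ΔV / (Sy × A) = 1.48 × 10^6 / (0.082 × 1.145 × 10^7) = 1.576 m

Δh ≈ 1.58 m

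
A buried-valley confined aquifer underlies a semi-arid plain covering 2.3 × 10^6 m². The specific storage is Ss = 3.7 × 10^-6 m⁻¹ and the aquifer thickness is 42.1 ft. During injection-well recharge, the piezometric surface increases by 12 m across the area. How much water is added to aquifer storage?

b = 42.1 ft = 12.83 m
S = Ss × b = 3.7 × 10^-6 m⁻¹ × 12.83 m = 4.748 × 10^-5
ΔV = S × A × Δh = 4.748 × 10^-5 × 2.3 × 10^6 m² × 12 m = 1310 m³

ΔV ≈ 1310 m³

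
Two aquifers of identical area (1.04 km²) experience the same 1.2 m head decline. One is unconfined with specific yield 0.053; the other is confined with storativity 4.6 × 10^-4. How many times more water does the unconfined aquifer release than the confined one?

A = 1.04 km² = 1.04 × 10^6 m²
Unconfined: ΔV_u = Sy × A × Δh = 0.053 × 1.04 × 10^6 × 1.2 = 66140 m³
Confined: ΔV_c = S × A × Δh = 4.6 × 10^-4 × 1.04 × 10^6 × 1.2 = 574.1 m³
Ratio = ΔV_u / ΔV_c = Sy / S = 0.053 / 4.6 × 10^-4 = 115.2

ΔV_u / ΔV_c ≈ 115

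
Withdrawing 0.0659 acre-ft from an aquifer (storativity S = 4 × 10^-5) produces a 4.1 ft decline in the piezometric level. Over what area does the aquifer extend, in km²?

A ≈ 1.63 km²

Δh = 4.1 ft = 1.25 m
ΔV = 0.0659 acre-ft = 81.29 m³
A = ΔV / (S × Δh) = 81.29 / (4 × 10^-5 × 1.25) = 1.626 × 10^6 m²
A = 1.626 × 10^6 m² = 1.626 km²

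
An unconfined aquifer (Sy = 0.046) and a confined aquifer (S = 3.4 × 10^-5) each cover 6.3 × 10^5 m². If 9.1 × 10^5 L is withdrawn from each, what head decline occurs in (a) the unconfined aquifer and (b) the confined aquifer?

Δh_u ≈ 0.0314 m; Δh_c ≈ 42.5 m

ΔV = 9.1 × 10^5 L = 910 m³
Unconfined: Δh_u = ΔV/(Sy·A) = 910/(0.046 × 6.3 × 10^5) = 0.0314 m
Confined: Δh_c = ΔV/(S·A) = 910/(3.4 × 10^-5 × 6.3 × 10^5) = 42.48 m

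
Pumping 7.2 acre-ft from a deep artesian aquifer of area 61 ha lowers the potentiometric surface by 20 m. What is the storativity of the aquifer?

S ≈ 7.3 × 10^-4

A = 61 ha = 6.1 × 10^5 m²
ΔV = 7.2 acre-ft = 8881 m³
S = ΔV / (A × Δh) = 8881 m³ / (6.1 × 10^5 m² × 20 m) = 7.28 × 10^-4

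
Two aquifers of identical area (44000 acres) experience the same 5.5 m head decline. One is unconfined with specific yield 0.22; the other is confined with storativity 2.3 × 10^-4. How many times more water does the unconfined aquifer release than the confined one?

ΔV_u / ΔV_c ≈ 957

A = 44000 acres = 1.781 × 10^8 m²
Unconfined: ΔV_u = Sy × A × Δh = 0.22 × 1.781 × 10^8 × 5.5 = 2.155 × 10^8 m³
Confined: ΔV_c = S × A × Δh = 2.3 × 10^-4 × 1.781 × 10^8 × 5.5 = 2.252 × 10^5 m³
Ratio = ΔV_u / ΔV_c = Sy / S = 0.22 / 2.3 × 10^-4 = 956.5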